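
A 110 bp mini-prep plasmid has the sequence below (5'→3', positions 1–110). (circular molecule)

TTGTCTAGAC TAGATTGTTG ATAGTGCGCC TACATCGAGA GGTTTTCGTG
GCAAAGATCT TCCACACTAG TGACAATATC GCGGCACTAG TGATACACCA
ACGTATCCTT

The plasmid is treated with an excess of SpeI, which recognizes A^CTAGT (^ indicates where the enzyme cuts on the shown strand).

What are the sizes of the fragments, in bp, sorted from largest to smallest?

90, 20 bp

SpeI sites (ACTAGT) start at positions 66, 86.
SpeI cuts after the first base of each site, so after positions 66, 86.
Circular molecule, 2 cuts → 2 fragments:
  67–86 → 20 bp
  87–110 then 1–66 → 24 + 66 = 90 bp
Sorted largest to smallest: 90, 20 bp.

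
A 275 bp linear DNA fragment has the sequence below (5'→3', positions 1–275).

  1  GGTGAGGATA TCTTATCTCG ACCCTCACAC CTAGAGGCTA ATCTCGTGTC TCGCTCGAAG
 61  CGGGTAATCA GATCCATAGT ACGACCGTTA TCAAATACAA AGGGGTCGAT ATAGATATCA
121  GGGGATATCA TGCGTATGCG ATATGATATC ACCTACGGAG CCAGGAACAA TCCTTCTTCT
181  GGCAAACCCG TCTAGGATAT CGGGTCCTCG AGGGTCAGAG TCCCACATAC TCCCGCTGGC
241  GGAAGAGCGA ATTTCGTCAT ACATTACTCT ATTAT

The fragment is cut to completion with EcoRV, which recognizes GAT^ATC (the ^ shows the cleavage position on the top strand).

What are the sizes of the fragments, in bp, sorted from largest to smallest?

EcoRV sites (GATATC) start at positions 7, 114, 124, 145, 196.
EcoRV cuts after base 3 of each site, so after positions 9, 116, 126, 147, 198.
Linear molecule, 5 cuts → 6 fragments:
  1–9 → 9 bp
  10–116 → 107 bp
  117–126 → 10 bp
  127–147 → 21 bp
  148–198 → 51 bp
  199–275 → 77 bp
Sorted largest to smallest: 107, 77, 51, 21, 10, 9 bp.

107, 77, 51, 21, 10, 9 bp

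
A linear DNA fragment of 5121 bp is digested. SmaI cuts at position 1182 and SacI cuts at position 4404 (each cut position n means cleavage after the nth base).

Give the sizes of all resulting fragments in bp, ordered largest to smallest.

Combined cut positions (sorted): 1182, 4404.
Linear molecule, 2 cuts → 3 fragments:
  1182 − 0 = 1182 bp
  4404 − 1182 = 3222 bp
  5121 − 4404 = 717 bp
Sorted largest to smallest: 3222, 1182, 717 bp.

3222, 1182, 717 bp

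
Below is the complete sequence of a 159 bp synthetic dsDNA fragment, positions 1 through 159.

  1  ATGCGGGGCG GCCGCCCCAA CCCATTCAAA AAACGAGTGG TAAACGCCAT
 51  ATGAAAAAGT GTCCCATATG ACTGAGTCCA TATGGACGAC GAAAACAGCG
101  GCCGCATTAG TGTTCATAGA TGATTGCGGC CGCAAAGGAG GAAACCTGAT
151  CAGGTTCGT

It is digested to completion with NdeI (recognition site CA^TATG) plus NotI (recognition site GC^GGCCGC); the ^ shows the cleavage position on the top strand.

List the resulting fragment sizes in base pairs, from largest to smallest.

NdeI sites (CATATG) start at positions 48, 65, 79.
NdeI cuts after base 2 of each site, so after positions 49, 66, 80.
NotI sites (GCGGCCGC) start at positions 8, 98, 126.
NotI cuts after base 2 of each site, so after positions 9, 99, 127.
Combined cut positions: 9, 49, 66, 80, 99, 127.
Linear molecule, 6 cuts → 7 fragments:
  1–9 → 9 bp
  10–49 → 40 bp
  50–66 → 17 bp
  67–80 → 14 bp
  81–99 → 19 bp
  100–127 → 28 bp
  128–159 → 32 bp
Sorted largest to smallest: 40, 32, 28, 19, 17, 14, 9 bp.

40, 32, 28, 19, 17, 14, 9 bp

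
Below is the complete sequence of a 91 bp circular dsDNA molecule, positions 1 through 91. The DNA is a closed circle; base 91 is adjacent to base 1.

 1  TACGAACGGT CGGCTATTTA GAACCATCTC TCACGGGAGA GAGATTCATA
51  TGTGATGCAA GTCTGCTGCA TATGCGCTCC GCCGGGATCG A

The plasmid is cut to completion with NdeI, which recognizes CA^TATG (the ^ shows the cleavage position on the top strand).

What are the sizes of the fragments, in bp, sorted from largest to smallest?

NdeI sites (CATATG) start at positions 47, 69.
NdeI cuts after base 2 of each site, so after positions 48, 70.
Circular molecule, 2 cuts → 2 fragments:
  49–70 → 22 bp
  71–91 then 1–48 → 21 + 48 = 69 bp
Sorted largest to smallest: 69, 22 bp.

69, 22 bp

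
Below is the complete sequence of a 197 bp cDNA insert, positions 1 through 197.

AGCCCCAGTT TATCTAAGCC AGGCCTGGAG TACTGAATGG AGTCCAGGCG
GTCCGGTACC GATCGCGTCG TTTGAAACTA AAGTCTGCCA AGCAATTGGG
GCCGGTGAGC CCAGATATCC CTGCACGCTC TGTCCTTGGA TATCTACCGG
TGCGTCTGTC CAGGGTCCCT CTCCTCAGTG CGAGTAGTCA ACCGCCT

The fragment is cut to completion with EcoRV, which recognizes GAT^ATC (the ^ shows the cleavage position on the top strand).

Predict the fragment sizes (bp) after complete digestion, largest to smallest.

116, 56, 25 bp

EcoRV sites (GATATC) start at positions 114, 139.
EcoRV cuts after base 3 of each site, so after positions 116, 141.
Linear molecule, 2 cuts → 3 fragments:
  1–116 → 116 bp
  117–141 → 25 bp
  142–197 → 56 bp
Sorted largest to smallest: 116, 56, 25 bp.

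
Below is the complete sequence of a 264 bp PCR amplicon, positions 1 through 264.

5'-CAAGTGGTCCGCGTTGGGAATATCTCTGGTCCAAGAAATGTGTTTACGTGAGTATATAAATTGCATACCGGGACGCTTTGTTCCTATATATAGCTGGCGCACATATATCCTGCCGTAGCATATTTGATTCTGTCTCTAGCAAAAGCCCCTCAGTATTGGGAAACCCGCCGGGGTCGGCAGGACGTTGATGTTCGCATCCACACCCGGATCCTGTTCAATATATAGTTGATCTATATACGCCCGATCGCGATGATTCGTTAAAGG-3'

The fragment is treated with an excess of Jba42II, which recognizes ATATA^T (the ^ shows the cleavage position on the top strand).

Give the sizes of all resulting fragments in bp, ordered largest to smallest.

Jba42II sites (ATATAT) start at positions 86, 103, 218.
Jba42II cuts after base 5 of each site (before the last base), so after positions 90, 107, 222.
Linear molecule, 3 cuts → 4 fragments:
  1–90 → 90 bp
  91–107 → 17 bp
  108–222 → 115 bp
  223–264 → 42 bp
Sorted largest to smallest: 115, 90, 42, 17 bp.

115, 90, 42, 17 bp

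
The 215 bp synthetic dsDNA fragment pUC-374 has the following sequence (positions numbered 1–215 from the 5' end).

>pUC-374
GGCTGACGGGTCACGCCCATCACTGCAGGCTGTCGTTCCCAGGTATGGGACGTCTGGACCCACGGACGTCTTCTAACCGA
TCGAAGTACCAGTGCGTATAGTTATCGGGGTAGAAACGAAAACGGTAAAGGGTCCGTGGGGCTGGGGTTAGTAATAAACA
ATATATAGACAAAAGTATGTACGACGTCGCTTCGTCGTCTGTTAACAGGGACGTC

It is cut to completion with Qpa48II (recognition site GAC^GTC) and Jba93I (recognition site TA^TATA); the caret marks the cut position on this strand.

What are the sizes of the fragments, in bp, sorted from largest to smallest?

96, 51, 27, 22, 16, 3 bp

Qpa48II sites (GACGTC) start at positions 49, 65, 183, 210.
Qpa48II cuts after base 3 of each site, so after positions 51, 67, 185, 212.
The Jba93I site (TATATA) starts at position 162.
Jba93I cuts after base 2 of each site, so after position 163.
Combined cut positions: 51, 67, 163, 185, 212.
Linear molecule, 5 cuts → 6 fragments:
  1–51 → 51 bp
  52–67 → 16 bp
  68–163 → 96 bp
  164–185 → 22 bp
  186–212 → 27 bp
  213–215 → 3 bp
Sorted largest to smallest: 96, 51, 27, 22, 16, 3 bp.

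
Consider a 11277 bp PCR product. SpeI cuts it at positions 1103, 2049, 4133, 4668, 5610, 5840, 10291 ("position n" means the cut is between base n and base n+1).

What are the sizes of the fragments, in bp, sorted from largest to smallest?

Linear molecule, 7 cuts → 8 fragments:
  1103 − 0 = 1103 bp
  2049 − 1103 = 946 bp
  4133 − 2049 = 2084 bp
  4668 − 4133 = 535 bp
  5610 − 4668 = 942 bp
  5840 − 5610 = 230 bp
  10291 − 5840 = 4451 bp
  11277 − 10291 = 986 bp
Sorted largest to smallest: 4451, 2084, 1103, 986, 946, 942, 535, 230 bp.

4451, 2084, 1103, 986, 946, 942, 535, 230 bp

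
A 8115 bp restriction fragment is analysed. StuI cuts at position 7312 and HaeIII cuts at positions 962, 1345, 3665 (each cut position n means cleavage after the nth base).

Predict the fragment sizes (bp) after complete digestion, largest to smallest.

Combined cut positions (sorted): 962, 1345, 3665, 7312.
Linear molecule, 4 cuts → 5 fragments:
  962 − 0 = 962 bp
  1345 − 962 = 383 bp
  3665 − 1345 = 2320 bp
  7312 − 3665 = 3647 bp
  8115 − 7312 = 803 bp
Sorted largest to smallest: 3647, 2320, 962, 803, 383 bp.

3647, 2320, 962, 803, 383 bp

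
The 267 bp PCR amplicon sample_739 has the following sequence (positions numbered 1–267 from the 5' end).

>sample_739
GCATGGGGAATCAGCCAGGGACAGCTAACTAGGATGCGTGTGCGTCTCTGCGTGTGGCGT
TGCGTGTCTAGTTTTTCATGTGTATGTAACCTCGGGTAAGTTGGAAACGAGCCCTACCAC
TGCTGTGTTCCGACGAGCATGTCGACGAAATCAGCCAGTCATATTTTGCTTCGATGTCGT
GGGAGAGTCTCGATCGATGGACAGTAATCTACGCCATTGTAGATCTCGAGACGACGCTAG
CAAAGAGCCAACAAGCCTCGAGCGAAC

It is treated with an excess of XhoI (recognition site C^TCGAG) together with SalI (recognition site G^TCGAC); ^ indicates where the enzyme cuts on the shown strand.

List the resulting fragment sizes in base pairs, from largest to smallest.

XhoI sites (CTCGAG) start at positions 225, 257.
XhoI cuts after the first base of each site, so after positions 225, 257.
The SalI site (GTCGAC) starts at position 141.
SalI cuts after the first base of each site, so after position 141.
Combined cut positions: 141, 225, 257.
Linear molecule, 3 cuts → 4 fragments:
  1–141 → 141 bp
  142–225 → 84 bp
  226–257 → 32 bp
  258–267 → 10 bp
Sorted largest to smallest: 141, 84, 32, 10 bp.

141, 84, 32, 10 bp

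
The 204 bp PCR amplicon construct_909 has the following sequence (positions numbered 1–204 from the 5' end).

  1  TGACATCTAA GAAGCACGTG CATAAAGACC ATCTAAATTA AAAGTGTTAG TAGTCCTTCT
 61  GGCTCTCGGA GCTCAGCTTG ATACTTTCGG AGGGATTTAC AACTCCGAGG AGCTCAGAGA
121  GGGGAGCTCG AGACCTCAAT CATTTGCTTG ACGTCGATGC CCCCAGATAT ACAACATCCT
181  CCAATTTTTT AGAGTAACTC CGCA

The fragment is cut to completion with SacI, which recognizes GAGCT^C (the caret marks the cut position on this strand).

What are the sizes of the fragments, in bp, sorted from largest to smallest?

76, 73, 41, 14 bp

SacI sites (GAGCTC) start at positions 69, 110, 124.
SacI cuts after base 5 of each site (before the last base), so after positions 73, 114, 128.
Linear molecule, 3 cuts → 4 fragments:
  1–73 → 73 bp
  74–114 → 41 bp
  115–128 → 14 bp
  129–204 → 76 bp
Sorted largest to smallest: 76, 73, 41, 14 bp.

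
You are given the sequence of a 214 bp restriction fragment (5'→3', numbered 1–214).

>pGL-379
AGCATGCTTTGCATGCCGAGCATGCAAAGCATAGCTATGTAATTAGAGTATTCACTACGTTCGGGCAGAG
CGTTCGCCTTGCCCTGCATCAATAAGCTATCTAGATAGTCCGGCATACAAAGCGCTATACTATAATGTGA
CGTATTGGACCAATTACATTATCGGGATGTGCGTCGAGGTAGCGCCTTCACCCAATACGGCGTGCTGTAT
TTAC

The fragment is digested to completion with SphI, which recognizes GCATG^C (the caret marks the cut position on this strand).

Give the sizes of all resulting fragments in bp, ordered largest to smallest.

SphI sites (GCATGC) start at positions 2, 11, 20.
SphI cuts after base 5 of each site (before the last base), so after positions 6, 15, 24.
Linear molecule, 3 cuts → 4 fragments:
  1–6 → 6 bp
  7–15 → 9 bp
  16–24 → 9 bp
  25–214 → 190 bp
Sorted largest to smallest: 190, 9, 9, 6 bp.

190, 9, 9, 6 bp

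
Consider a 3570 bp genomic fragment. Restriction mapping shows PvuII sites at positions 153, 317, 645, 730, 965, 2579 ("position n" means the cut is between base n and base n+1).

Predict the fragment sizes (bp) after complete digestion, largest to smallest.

1614, 991, 328, 235, 164, 153, 85 bp

Linear molecule, 6 cuts → 7 fragments:
  153 − 0 = 153 bp
  317 − 153 = 164 bp
  645 − 317 = 328 bp
  730 − 645 = 85 bp
  965 − 730 = 235 bp
  2579 − 965 = 1614 bp
  3570 − 2579 = 991 bp
Sorted largest to smallest: 1614, 991, 328, 235, 164, 153, 85 bp.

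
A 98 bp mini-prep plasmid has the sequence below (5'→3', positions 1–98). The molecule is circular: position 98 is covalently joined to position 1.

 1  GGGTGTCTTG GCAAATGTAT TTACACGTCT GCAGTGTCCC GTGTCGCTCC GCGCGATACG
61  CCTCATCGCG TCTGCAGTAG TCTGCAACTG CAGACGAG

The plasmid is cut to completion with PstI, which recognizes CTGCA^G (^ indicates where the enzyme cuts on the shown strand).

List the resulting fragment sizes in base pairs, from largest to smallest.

43, 39, 16 bp

PstI sites (CTGCAG) start at positions 29, 72, 88.
PstI cuts after base 5 of each site (before the last base), so after positions 33, 76, 92.
Circular molecule, 3 cuts → 3 fragments:
  34–76 → 43 bp
  77–92 → 16 bp
  93–98 then 1–33 → 6 + 33 = 39 bp
Sorted largest to smallest: 43, 39, 16 bp.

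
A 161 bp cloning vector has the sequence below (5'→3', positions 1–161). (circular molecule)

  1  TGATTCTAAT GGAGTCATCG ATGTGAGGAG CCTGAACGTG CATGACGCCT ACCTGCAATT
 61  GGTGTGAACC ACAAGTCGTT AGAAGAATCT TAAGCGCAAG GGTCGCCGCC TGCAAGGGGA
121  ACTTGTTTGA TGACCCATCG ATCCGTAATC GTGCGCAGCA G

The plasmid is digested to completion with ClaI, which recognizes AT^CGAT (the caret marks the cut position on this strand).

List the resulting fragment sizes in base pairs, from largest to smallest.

120, 41 bp

ClaI sites (ATCGAT) start at positions 17, 137.
ClaI cuts after base 2 of each site, so after positions 18, 138.
Circular molecule, 2 cuts → 2 fragments:
  19–138 → 120 bp
  139–161 then 1–18 → 23 + 18 = 41 bp
Sorted largest to smallest: 120, 41 bp.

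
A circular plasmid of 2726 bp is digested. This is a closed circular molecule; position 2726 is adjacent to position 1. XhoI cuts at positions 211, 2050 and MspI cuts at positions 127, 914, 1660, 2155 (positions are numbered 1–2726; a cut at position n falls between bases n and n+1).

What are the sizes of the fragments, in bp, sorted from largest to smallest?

746, 703, 698, 390, 105, 84 bp

Combined cut positions (sorted): 127, 211, 914, 1660, 2050, 2155.
Circular molecule, 6 cuts → 6 fragments:
  211 − 127 = 84 bp
  914 − 211 = 703 bp
  1660 − 914 = 746 bp
  2050 − 1660 = 390 bp
  2155 − 2050 = 105 bp
  wrap: 2726 − 2155 + 127 = 698 bp
Sorted largest to smallest: 746, 703, 698, 390, 105, 84 bp.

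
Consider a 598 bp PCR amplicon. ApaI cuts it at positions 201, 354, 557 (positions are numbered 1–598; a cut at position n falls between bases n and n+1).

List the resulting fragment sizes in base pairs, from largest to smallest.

203, 201, 153, 41 bp

Linear molecule, 3 cuts → 4 fragments:
  201 − 0 = 201 bp
  354 − 201 = 153 bp
  557 − 354 = 203 bp
  598 − 557 = 41 bp
Sorted largest to smallest: 203, 201, 153, 41 bp.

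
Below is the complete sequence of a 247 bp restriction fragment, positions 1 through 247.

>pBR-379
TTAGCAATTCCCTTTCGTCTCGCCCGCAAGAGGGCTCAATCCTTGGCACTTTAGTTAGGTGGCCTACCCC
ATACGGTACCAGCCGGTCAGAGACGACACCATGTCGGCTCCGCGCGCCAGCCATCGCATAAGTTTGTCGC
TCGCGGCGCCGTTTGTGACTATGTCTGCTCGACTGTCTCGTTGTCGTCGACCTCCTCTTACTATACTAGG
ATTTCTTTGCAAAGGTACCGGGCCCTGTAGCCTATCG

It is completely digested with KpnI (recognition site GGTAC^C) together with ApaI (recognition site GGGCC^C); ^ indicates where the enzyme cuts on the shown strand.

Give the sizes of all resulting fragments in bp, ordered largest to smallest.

KpnI sites (GGTACC) start at positions 75, 224.
KpnI cuts after base 5 of each site (before the last base), so after positions 79, 228.
The ApaI site (GGGCCC) starts at position 230.
ApaI cuts after base 5 of each site (before the last base), so after position 234.
Combined cut positions: 79, 228, 234.
Linear molecule, 3 cuts → 4 fragments:
  1–79 → 79 bp
  80–228 → 149 bp
  229–234 → 6 bp
  235–247 → 13 bp
Sorted largest to smallest: 149, 79, 13, 6 bp.

149, 79, 13, 6 bp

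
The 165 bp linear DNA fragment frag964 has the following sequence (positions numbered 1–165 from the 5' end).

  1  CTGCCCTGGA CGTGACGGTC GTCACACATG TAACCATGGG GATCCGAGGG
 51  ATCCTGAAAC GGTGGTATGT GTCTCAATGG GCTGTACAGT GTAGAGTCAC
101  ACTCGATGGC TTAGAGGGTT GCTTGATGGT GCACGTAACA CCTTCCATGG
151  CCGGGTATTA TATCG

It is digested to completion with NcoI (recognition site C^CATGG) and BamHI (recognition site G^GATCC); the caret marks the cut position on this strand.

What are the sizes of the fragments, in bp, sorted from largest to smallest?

NcoI sites (CCATGG) start at positions 34, 145.
NcoI cuts after the first base of each site, so after positions 34, 145.
BamHI sites (GGATCC) start at positions 40, 49.
BamHI cuts after the first base of each site, so after positions 40, 49.
Combined cut positions: 34, 40, 49, 145.
Linear molecule, 4 cuts → 5 fragments:
  1–34 → 34 bp
  35–40 → 6 bp
  41–49 → 9 bp
  50–145 → 96 bp
  146–165 → 20 bp
Sorted largest to smallest: 96, 34, 20, 9, 6 bp.

96, 34, 20, 9, 6 bp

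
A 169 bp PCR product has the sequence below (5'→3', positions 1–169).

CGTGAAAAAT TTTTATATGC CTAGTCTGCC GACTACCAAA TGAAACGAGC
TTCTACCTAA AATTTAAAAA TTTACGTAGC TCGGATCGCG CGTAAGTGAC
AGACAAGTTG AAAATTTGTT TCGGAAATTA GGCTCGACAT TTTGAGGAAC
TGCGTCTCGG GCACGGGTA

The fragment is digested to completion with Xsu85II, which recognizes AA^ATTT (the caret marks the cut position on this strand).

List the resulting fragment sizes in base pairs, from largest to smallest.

56, 53, 44, 8, 8 bp

Xsu85II sites (AAATTT) start at positions 7, 60, 68, 112.
Xsu85II cuts after base 2 of each site, so after positions 8, 61, 69, 113.
Linear molecule, 4 cuts → 5 fragments:
  1–8 → 8 bp
  9–61 → 53 bp
  62–69 → 8 bp
  70–113 → 44 bp
  114–169 → 56 bp
Sorted largest to smallest: 56, 53, 44, 8, 8 bp.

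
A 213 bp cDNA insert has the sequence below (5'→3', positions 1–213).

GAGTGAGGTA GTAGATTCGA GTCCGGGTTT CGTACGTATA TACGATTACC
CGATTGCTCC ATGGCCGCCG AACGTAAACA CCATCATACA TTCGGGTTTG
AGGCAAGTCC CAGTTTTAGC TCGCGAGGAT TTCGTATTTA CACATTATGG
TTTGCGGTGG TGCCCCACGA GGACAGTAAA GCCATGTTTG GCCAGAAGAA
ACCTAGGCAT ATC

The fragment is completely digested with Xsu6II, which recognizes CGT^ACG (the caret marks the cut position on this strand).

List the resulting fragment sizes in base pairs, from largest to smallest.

180, 33 bp

The Xsu6II site (CGTACG) starts at position 31.
Xsu6II cuts after base 3 of each site, so after position 33.
Linear molecule, 1 cut → 2 fragments:
  1–33 → 33 bp
  34–213 → 180 bp
Sorted largest to smallest: 180, 33 bp.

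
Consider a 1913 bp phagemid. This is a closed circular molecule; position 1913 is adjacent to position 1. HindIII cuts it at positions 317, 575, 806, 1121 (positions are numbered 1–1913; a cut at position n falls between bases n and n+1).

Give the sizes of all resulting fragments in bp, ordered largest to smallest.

1109, 315, 258, 231 bp

Circular molecule, 4 cuts → 4 fragments:
  575 − 317 = 258 bp
  806 − 575 = 231 bp
  1121 − 806 = 315 bp
  wrap: 1913 − 1121 + 317 = 1109 bp
Sorted largest to smallest: 1109, 315, 258, 231 bp.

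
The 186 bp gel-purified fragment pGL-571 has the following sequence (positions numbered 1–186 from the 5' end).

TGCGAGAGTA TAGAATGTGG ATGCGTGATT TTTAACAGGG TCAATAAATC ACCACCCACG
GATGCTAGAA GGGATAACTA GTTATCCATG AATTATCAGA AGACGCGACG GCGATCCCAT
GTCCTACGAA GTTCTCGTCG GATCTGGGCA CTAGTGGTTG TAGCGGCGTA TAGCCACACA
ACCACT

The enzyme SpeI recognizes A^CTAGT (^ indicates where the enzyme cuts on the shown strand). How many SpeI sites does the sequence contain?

2

ACTAGT occurs starting at positions 77, 150.
SpeI cuts at 2 sites.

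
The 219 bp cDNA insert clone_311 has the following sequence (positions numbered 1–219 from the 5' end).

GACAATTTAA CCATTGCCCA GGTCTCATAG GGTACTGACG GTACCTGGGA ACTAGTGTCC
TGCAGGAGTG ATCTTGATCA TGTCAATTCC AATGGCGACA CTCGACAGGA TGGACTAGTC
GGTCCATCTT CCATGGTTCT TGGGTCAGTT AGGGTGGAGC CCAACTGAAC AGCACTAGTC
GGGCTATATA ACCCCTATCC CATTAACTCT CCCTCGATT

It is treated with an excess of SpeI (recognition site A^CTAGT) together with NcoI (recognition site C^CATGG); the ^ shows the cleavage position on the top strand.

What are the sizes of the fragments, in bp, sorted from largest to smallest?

63, 51, 45, 43, 17 bp

SpeI sites (ACTAGT) start at positions 51, 114, 174.
SpeI cuts after the first base of each site, so after positions 51, 114, 174.
The NcoI site (CCATGG) starts at position 131.
NcoI cuts after the first base of each site, so after position 131.
Combined cut positions: 51, 114, 131, 174.
Linear molecule, 4 cuts → 5 fragments:
  1–51 → 51 bp
  52–114 → 63 bp
  115–131 → 17 bp
  132–174 → 43 bp
  175–219 → 45 bp
Sorted largest to smallest: 63, 51, 45, 43, 17 bp.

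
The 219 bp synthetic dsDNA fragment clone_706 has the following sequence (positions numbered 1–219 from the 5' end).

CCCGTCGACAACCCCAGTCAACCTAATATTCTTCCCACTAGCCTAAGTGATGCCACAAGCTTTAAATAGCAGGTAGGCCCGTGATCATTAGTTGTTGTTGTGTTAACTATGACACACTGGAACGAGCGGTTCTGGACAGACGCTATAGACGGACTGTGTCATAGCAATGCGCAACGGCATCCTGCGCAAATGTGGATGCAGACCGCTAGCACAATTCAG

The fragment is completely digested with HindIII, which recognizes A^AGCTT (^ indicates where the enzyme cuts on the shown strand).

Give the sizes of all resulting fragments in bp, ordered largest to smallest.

The HindIII site (AAGCTT) starts at position 57.
HindIII cuts after the first base of each site, so after position 57.
Linear molecule, 1 cut → 2 fragments:
  1–57 → 57 bp
  58–219 → 162 bp
Sorted largest to smallest: 162, 57 bp.

162, 57 bp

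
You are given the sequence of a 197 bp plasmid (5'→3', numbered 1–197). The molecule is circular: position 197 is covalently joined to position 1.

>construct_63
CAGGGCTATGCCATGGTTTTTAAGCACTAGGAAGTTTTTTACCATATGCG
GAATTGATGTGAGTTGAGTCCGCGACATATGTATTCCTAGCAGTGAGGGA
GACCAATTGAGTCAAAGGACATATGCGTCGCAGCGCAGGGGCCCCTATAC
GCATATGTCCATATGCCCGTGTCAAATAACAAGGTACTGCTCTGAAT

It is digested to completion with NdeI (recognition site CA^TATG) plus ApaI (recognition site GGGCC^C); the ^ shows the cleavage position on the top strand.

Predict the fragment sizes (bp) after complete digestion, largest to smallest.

80, 44, 33, 22, 10, 8 bp

NdeI sites (CATATG) start at positions 43, 76, 120, 152, 160.
NdeI cuts after base 2 of each site, so after positions 44, 77, 121, 153, 161.
The ApaI site (GGGCCC) starts at position 139.
ApaI cuts after base 5 of each site (before the last base), so after position 143.
Combined cut positions: 44, 77, 121, 143, 153, 161.
Circular molecule, 6 cuts → 6 fragments:
  45–77 → 33 bp
  78–121 → 44 bp
  122–143 → 22 bp
  144–153 → 10 bp
  154–161 → 8 bp
  162–197 then 1–44 → 36 + 44 = 80 bp
Sorted largest to smallest: 80, 44, 33, 22, 10, 8 bp.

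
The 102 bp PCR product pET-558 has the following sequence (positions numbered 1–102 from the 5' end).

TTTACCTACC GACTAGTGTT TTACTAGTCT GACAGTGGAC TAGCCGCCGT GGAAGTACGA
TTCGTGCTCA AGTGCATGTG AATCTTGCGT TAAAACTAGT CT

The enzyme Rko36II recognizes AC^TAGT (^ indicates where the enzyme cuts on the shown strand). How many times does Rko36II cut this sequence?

3

ACTAGT occurs starting at positions 12, 23, 95.
Rko36II cuts at 3 sites.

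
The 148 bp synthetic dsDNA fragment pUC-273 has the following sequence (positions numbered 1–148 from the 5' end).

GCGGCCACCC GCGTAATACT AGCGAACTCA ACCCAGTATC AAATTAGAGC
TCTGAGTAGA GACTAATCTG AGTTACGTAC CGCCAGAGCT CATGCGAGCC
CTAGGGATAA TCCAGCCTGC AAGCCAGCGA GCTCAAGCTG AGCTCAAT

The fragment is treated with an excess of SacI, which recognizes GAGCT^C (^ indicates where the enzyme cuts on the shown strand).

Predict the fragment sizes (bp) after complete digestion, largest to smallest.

51, 43, 39, 11, 4 bp

SacI sites (GAGCTC) start at positions 47, 86, 129, 140.
SacI cuts after base 5 of each site (before the last base), so after positions 51, 90, 133, 144.
Linear molecule, 4 cuts → 5 fragments:
  1–51 → 51 bp
  52–90 → 39 bp
  91–133 → 43 bp
  134–144 → 11 bp
  145–148 → 4 bp
Sorted largest to smallest: 51, 43, 39, 11, 4 bp.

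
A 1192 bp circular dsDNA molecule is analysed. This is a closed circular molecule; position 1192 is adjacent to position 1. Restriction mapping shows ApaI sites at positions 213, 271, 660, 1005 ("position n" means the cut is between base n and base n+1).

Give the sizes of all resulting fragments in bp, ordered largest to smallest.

Circular molecule, 4 cuts → 4 fragments:
  271 − 213 = 58 bp
  660 − 271 = 389 bp
  1005 − 660 = 345 bp
  wrap: 1192 − 1005 + 213 = 400 bp
Sorted largest to smallest: 400, 389, 345, 58 bp.

400, 389, 345, 58 bp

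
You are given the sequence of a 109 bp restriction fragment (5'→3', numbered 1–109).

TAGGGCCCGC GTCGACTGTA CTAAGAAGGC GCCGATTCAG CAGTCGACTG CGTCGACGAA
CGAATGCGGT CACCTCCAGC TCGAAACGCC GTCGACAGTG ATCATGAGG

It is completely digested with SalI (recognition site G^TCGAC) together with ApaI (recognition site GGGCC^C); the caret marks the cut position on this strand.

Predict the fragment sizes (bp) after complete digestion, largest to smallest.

SalI sites (GTCGAC) start at positions 11, 43, 52, 91.
SalI cuts after the first base of each site, so after positions 11, 43, 52, 91.
The ApaI site (GGGCCC) starts at position 3.
ApaI cuts after base 5 of each site (before the last base), so after position 7.
Combined cut positions: 7, 11, 43, 52, 91.
Linear molecule, 5 cuts → 6 fragments:
  1–7 → 7 bp
  8–11 → 4 bp
  12–43 → 32 bp
  44–52 → 9 bp
  53–91 → 39 bp
  92–109 → 18 bp
Sorted largest to smallest: 39, 32, 18, 9, 7, 4 bp.

39, 32, 18, 9, 7, 4 bp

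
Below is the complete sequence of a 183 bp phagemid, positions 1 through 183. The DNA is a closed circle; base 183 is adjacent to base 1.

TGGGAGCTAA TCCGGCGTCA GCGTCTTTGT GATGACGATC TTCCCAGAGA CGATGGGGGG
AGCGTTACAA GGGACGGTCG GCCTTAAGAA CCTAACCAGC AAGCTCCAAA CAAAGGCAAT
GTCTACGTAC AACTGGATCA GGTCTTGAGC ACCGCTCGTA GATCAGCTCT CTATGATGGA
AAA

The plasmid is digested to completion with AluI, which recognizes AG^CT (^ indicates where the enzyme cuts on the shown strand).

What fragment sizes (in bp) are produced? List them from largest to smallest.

AluI sites (AGCT) start at positions 5, 102, 165.
AluI cuts after base 2 of each site, so after positions 6, 103, 166.
Circular molecule, 3 cuts → 3 fragments:
  7–103 → 97 bp
  104–166 → 63 bp
  167–183 then 1–6 → 17 + 6 = 23 bp
Sorted largest to smallest: 97, 63, 23 bp.

97, 63, 23 bp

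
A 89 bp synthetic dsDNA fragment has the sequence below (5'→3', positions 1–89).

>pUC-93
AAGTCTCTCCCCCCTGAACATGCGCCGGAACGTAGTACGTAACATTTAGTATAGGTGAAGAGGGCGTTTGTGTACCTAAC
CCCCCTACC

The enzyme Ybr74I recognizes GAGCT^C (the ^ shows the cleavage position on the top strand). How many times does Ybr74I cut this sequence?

No occurrence of GAGCTC is present in the sequence.
Ybr74I does not cut: 0 sites.

0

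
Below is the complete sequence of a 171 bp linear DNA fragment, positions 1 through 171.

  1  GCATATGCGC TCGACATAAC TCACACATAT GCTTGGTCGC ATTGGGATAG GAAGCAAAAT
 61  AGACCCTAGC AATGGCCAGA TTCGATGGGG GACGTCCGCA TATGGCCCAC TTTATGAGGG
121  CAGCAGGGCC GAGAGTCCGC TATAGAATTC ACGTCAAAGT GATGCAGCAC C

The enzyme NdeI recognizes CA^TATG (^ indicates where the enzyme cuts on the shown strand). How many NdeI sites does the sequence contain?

3

CATATG occurs starting at positions 2, 26, 99.
NdeI cuts at 3 sites.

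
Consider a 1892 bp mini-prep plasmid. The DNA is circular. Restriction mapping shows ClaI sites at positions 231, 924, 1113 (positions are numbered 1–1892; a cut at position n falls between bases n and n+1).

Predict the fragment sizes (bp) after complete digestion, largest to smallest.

Circular molecule, 3 cuts → 3 fragments:
  924 − 231 = 693 bp
  1113 − 924 = 189 bp
  wrap: 1892 − 1113 + 231 = 1010 bp
Sorted largest to smallest: 1010, 693, 189 bp.

1010, 693, 189 bp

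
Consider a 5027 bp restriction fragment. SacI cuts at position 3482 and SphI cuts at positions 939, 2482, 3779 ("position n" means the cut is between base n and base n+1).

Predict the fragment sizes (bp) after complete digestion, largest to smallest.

Combined cut positions (sorted): 939, 2482, 3482, 3779.
Linear molecule, 4 cuts → 5 fragments:
  939 − 0 = 939 bp
  2482 − 939 = 1543 bp
  3482 − 2482 = 1000 bp
  3779 − 3482 = 297 bp
  5027 − 3779 = 1248 bp
Sorted largest to smallest: 1543, 1248, 1000, 939, 297 bp.

1543, 1248, 1000, 939, 297 bp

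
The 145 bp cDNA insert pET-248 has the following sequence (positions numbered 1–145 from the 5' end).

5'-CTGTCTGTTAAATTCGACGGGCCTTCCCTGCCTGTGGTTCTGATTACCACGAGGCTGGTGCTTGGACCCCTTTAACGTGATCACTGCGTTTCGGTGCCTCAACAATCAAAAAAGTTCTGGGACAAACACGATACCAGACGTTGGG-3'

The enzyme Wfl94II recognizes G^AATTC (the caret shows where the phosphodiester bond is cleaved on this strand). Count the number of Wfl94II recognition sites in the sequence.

0

No occurrence of GAATTC is present in the sequence.
Wfl94II does not cut: 0 sites.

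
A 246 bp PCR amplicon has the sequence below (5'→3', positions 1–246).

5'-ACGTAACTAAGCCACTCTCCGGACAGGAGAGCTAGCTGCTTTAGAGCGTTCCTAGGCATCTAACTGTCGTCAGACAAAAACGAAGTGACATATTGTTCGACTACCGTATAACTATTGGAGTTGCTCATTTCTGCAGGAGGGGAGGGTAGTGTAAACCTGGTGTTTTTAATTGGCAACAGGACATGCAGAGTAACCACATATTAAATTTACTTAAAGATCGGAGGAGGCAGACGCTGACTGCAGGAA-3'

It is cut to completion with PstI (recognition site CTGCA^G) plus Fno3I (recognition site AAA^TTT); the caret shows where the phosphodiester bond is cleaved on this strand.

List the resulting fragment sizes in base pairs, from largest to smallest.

PstI sites (CTGCAG) start at positions 131, 238.
PstI cuts after base 5 of each site (before the last base), so after positions 135, 242.
The Fno3I site (AAATTT) starts at position 203.
Fno3I cuts after base 3 of each site, so after position 205.
Combined cut positions: 135, 205, 242.
Linear molecule, 3 cuts → 4 fragments:
  1–135 → 135 bp
  136–205 → 70 bp
  206–242 → 37 bp
  243–246 → 4 bp
Sorted largest to smallest: 135, 70, 37, 4 bp.

135, 70, 37, 4 bp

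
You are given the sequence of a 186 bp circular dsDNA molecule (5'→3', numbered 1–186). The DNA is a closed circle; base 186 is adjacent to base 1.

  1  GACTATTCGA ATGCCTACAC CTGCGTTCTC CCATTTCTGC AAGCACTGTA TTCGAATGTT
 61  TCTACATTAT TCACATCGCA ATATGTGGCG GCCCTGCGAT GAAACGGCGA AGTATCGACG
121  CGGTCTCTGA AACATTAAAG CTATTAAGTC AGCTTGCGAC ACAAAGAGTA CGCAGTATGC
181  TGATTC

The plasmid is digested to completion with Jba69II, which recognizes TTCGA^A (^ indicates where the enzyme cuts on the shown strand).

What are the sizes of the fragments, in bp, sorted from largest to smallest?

Jba69II sites (TTCGAA) start at positions 6, 51.
Jba69II cuts after base 5 of each site (before the last base), so after positions 10, 55.
Circular molecule, 2 cuts → 2 fragments:
  11–55 → 45 bp
  56–186 then 1–10 → 131 + 10 = 141 bp
Sorted largest to smallest: 141, 45 bp.

141, 45 bp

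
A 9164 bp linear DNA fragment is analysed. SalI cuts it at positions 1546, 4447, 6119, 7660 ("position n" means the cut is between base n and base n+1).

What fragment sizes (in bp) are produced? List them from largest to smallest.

2901, 1672, 1546, 1541, 1504 bp

Linear molecule, 4 cuts → 5 fragments:
  1546 − 0 = 1546 bp
  4447 − 1546 = 2901 bp
  6119 − 4447 = 1672 bp
  7660 − 6119 = 1541 bp
  9164 − 7660 = 1504 bp
Sorted largest to smallest: 2901, 1672, 1546, 1541, 1504 bp.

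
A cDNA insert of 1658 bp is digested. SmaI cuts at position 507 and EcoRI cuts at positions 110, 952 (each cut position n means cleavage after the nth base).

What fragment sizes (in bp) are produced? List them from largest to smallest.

Combined cut positions (sorted): 110, 507, 952.
Linear molecule, 3 cuts → 4 fragments:
  110 − 0 = 110 bp
  507 − 110 = 397 bp
  952 − 507 = 445 bp
  1658 − 952 = 706 bp
Sorted largest to smallest: 706, 445, 397, 110 bp.

706, 445, 397, 110 bp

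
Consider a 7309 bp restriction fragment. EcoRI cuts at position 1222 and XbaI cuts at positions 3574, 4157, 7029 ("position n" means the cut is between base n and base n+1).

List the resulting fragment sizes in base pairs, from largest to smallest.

2872, 2352, 1222, 583, 280 bp

Combined cut positions (sorted): 1222, 3574, 4157, 7029.
Linear molecule, 4 cuts → 5 fragments:
  1222 − 0 = 1222 bp
  3574 − 1222 = 2352 bp
  4157 − 3574 = 583 bp
  7029 − 4157 = 2872 bp
  7309 − 7029 = 280 bp
Sorted largest to smallest: 2872, 2352, 1222, 583, 280 bp.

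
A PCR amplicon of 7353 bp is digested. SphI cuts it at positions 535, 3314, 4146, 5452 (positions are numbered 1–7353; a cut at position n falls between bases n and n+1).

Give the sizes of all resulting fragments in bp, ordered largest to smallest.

2779, 1901, 1306, 832, 535 bp

Linear molecule, 4 cuts → 5 fragments:
  535 − 0 = 535 bp
  3314 − 535 = 2779 bp
  4146 − 3314 = 832 bp
  5452 − 4146 = 1306 bp
  7353 − 5452 = 1901 bp
Sorted largest to smallest: 2779, 1901, 1306, 832, 535 bp.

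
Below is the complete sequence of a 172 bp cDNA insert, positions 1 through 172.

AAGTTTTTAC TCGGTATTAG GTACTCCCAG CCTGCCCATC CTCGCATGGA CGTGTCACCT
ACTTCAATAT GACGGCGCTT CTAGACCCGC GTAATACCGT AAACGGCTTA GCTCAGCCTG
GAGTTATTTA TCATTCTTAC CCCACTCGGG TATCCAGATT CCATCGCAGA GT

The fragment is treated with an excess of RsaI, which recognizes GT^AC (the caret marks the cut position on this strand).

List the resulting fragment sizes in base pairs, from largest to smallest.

The RsaI site (GTAC) starts at position 21.
RsaI cuts after base 2 of each site, so after position 22.
Linear molecule, 1 cut → 2 fragments:
  1–22 → 22 bp
  23–172 → 150 bp
Sorted largest to smallest: 150, 22 bp.

150, 22 bp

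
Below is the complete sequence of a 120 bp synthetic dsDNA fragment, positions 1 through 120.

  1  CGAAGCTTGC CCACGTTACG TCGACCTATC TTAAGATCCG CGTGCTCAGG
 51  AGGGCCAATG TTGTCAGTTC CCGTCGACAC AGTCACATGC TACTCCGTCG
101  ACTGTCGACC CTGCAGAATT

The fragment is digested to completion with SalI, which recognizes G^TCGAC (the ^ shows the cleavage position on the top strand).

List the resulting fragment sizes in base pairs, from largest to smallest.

53, 24, 20, 16, 7 bp

SalI sites (GTCGAC) start at positions 20, 73, 97, 104.
SalI cuts after the first base of each site, so after positions 20, 73, 97, 104.
Linear molecule, 4 cuts → 5 fragments:
  1–20 → 20 bp
  21–73 → 53 bp
  74–97 → 24 bp
  98–104 → 7 bp
  105–120 → 16 bp
Sorted largest to smallest: 53, 24, 20, 16, 7 bp.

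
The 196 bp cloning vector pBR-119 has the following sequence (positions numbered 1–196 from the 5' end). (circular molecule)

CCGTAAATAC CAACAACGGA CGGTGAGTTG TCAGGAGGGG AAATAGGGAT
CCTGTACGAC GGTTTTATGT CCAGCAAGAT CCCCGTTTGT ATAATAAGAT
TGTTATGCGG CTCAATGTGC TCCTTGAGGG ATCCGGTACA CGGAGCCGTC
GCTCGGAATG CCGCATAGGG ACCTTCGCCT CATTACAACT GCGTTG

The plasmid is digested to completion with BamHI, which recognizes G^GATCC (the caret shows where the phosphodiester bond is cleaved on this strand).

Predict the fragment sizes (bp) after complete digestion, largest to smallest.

BamHI sites (GGATCC) start at positions 47, 129.
BamHI cuts after the first base of each site, so after positions 47, 129.
Circular molecule, 2 cuts → 2 fragments:
  48–129 → 82 bp
  130–196 then 1–47 → 67 + 47 = 114 bp
Sorted largest to smallest: 114, 82 bp.

114, 82 bp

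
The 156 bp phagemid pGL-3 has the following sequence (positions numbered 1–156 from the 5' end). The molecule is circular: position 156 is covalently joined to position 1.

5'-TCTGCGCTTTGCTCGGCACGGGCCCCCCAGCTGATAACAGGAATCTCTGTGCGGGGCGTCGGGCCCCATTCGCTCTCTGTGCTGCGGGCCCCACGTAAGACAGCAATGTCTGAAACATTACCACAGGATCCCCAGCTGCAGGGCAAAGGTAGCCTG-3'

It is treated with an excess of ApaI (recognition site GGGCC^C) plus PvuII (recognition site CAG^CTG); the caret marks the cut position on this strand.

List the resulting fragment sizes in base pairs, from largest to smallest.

ApaI sites (GGGCCC) start at positions 20, 61, 86.
ApaI cuts after base 5 of each site (before the last base), so after positions 24, 65, 90.
PvuII sites (CAGCTG) start at positions 28, 133.
PvuII cuts after base 3 of each site, so after positions 30, 135.
Combined cut positions: 24, 30, 65, 90, 135.
Circular molecule, 5 cuts → 5 fragments:
  25–30 → 6 bp
  31–65 → 35 bp
  66–90 → 25 bp
  91–135 → 45 bp
  136–156 then 1–24 → 21 + 24 = 45 bp
Sorted largest to smallest: 45, 45, 35, 25, 6 bp.

45, 45, 35, 25, 6 bp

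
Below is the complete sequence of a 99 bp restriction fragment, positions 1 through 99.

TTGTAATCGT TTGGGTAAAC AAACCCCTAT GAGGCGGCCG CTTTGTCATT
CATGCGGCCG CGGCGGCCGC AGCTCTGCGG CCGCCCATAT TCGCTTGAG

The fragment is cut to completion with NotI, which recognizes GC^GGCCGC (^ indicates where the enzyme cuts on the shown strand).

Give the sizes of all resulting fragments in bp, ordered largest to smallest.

35, 21, 20, 14, 9 bp

NotI sites (GCGGCCGC) start at positions 34, 54, 63, 77.
NotI cuts after base 2 of each site, so after positions 35, 55, 64, 78.
Linear molecule, 4 cuts → 5 fragments:
  1–35 → 35 bp
  36–55 → 20 bp
  56–64 → 9 bp
  65–78 → 14 bp
  79–99 → 21 bp
Sorted largest to smallest: 35, 21, 20, 14, 9 bp.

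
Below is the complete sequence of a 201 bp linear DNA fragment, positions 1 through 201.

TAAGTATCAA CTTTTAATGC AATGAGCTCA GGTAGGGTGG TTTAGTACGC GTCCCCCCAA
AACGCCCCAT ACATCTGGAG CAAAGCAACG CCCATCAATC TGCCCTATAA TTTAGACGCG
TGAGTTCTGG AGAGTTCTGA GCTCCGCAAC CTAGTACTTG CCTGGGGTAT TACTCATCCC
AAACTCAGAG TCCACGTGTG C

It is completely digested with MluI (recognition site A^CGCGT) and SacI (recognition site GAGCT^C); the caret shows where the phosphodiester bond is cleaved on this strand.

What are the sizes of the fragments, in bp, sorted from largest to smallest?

MluI sites (ACGCGT) start at positions 47, 116.
MluI cuts after the first base of each site, so after positions 47, 116.
SacI sites (GAGCTC) start at positions 24, 139.
SacI cuts after base 5 of each site (before the last base), so after positions 28, 143.
Combined cut positions: 28, 47, 116, 143.
Linear molecule, 4 cuts → 5 fragments:
  1–28 → 28 bp
  29–47 → 19 bp
  48–116 → 69 bp
  117–143 → 27 bp
  144–201 → 58 bp
Sorted largest to smallest: 69, 58, 28, 27, 19 bp.

69, 58, 28, 27, 19 bp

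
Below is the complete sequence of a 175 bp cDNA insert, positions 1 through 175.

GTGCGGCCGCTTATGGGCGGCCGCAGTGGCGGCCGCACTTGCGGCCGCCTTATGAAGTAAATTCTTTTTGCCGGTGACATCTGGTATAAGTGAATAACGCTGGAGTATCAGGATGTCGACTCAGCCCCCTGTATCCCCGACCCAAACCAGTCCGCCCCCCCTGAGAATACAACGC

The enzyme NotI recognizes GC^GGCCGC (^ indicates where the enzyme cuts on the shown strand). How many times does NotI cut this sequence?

4

GCGGCCGC occurs starting at positions 3, 17, 29, 41.
NotI cuts at 4 sites.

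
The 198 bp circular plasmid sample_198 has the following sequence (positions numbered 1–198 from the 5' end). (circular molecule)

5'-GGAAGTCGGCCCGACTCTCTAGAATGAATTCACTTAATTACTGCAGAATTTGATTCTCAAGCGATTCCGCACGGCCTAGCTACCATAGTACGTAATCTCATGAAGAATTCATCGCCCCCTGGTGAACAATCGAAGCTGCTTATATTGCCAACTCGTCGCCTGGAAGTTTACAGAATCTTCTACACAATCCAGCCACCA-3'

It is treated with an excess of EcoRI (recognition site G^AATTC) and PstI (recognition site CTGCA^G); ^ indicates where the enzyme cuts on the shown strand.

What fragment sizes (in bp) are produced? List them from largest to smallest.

EcoRI sites (GAATTC) start at positions 26, 105.
EcoRI cuts after the first base of each site, so after positions 26, 105.
The PstI site (CTGCAG) starts at position 41.
PstI cuts after base 5 of each site (before the last base), so after position 45.
Combined cut positions: 26, 45, 105.
Circular molecule, 3 cuts → 3 fragments:
  27–45 → 19 bp
  46–105 → 60 bp
  106–198 then 1–26 → 93 + 26 = 119 bp
Sorted largest to smallest: 119, 60, 19 bp.

119, 60, 19 bp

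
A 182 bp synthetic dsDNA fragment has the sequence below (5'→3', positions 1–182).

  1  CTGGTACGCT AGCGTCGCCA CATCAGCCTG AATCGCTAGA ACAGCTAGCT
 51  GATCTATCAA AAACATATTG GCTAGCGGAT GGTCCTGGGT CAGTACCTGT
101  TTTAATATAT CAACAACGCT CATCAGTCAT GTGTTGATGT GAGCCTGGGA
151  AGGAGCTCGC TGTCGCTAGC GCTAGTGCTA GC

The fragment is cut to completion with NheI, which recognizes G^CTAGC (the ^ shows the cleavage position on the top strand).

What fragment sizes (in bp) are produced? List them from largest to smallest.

94, 36, 27, 12, 8, 5 bp

NheI sites (GCTAGC) start at positions 8, 44, 71, 165, 177.
NheI cuts after the first base of each site, so after positions 8, 44, 71, 165, 177.
Linear molecule, 5 cuts → 6 fragments:
  1–8 → 8 bp
  9–44 → 36 bp
  45–71 → 27 bp
  72–165 → 94 bp
  166–177 → 12 bp
  178–182 → 5 bp
Sorted largest to smallest: 94, 36, 27, 12, 8, 5 bp.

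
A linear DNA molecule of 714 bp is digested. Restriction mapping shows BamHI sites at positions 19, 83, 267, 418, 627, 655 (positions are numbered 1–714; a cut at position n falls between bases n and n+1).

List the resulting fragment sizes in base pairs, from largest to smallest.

209, 184, 151, 64, 59, 28, 19 bp

Linear molecule, 6 cuts → 7 fragments:
  19 − 0 = 19 bp
  83 − 19 = 64 bp
  267 − 83 = 184 bp
  418 − 267 = 151 bp
  627 − 418 = 209 bp
  655 − 627 = 28 bp
  714 − 655 = 59 bp
Sorted largest to smallest: 209, 184, 151, 64, 59, 28, 19 bp.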